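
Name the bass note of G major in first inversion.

B

G major is G–B–D. First inversion places the third in the bass: B.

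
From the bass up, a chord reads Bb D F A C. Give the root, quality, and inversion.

The pitch classes Bb, D, F, A, C arrange in thirds as Bb–D–F–A–C: a Bb major ninth chord.
The lowest note is Bb, the root of the chord, so this is root position.

Bb major ninth, root position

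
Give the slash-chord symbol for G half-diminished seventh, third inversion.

Third inversion of G half-diminished seventh has the seventh (F) in the bass. As a slash chord: Gø7/F.

Gø7/F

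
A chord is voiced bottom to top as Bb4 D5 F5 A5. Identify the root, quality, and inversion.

Bb major seventh, root position

Reducing to letter names: Bb, D, F, A. These stack in thirds as Bb–D–F–A — a Bb major seventh chord.
Bb is the root of Bb major seventh; root in the bass means root position (figured bass 7).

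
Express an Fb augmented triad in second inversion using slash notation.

Second inversion of Fb augmented has the fifth (C) in the bass. As a slash chord: Fbaug/C.

Fbaug/C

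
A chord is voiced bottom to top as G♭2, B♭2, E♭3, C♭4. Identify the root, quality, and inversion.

Cb major seventh, second inversion

The distinct note names are Gb, Bb, Eb, Cb. Stacked in thirds they read Cb–Eb–Gb–Bb, which is a major seventh chord on Cb.
Gb is the fifth of Cb major seventh; fifth in the bass means second inversion (figured bass 4/3).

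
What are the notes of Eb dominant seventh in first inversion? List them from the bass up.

Eb dominant seventh is Eb–G–Bb–Db. First inversion puts the third (G) in the bass, with the remaining tones above: G, Bb, Db, Eb.

G, Bb, Db, Eb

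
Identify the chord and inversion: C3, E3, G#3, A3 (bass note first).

Reducing to letter names: C, E, G#, A. These stack in thirds as A–C–E–G# — an A minor-major seventh chord.
With the third (C) in the bass, the chord is in first inversion (figured bass 6/5).

A minor-major seventh, first inversion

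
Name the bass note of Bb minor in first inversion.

Db

In first inversion the third is lowest. For Bb minor (Bb–Db–F) that is Db.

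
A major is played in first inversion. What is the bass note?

A major is A–C#–E. First inversion places the third in the bass: C#.

C#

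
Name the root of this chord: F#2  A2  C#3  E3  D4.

The distinct letter names are F#, A, C#, E, D. Arranged as a stack of thirds they read D–F#–A–C#–E, so D is the root (a D major ninth chord).

D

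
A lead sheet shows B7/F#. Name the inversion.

B7/F# means B dominant seventh with F# in the bass. F# is the fifth of B dominant seventh (B–D#–F#–A), so this is second inversion.

second inversion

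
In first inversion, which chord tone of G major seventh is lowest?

B

In first inversion the third is lowest. For G major seventh (G–B–D–F#) that is B.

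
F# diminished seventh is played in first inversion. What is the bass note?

F# diminished seventh is F#–A–C–Eb. First inversion places the third in the bass: A.

A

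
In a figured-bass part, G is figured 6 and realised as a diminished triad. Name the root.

E

The figures 6 mean the third of the chord is in the bass. If G is the third of a diminished triad, the root is E (chord tones E–G–Bb).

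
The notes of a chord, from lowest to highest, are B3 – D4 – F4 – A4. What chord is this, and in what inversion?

B half-diminished seventh, root position

Reducing to letter names: B, D, F, A. These stack in thirds as B–D–F–A — a B half-diminished seventh chord.
B is the root of B half-diminished seventh; root in the bass means root position (figured bass 7).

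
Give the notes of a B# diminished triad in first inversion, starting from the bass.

D#, F#, B#

The chord tones are B#–D#–F#. With the third (D#) lowest for first inversion: D#, F#, B#.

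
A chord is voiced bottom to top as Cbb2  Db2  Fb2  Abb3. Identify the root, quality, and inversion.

Db diminished seventh, third inversion

The distinct note names are Cbb, Db, Fb, Abb. Stacked in thirds they read Db–Fb–Abb–Cbb, which is a diminished seventh chord on Db.
With the seventh (Cbb) in the bass, the chord is in third inversion (figured bass 4/2).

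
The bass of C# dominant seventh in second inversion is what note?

In second inversion the fifth is lowest. For C# dominant seventh (C#–E#–G#–B) that is G#.

G#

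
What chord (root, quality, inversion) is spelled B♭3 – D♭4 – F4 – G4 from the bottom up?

The pitch classes Bb, Db, F, G arrange in thirds as G–Bb–Db–F: a G half-diminished seventh chord.
With the third (Bb) in the bass, the chord is in first inversion (figured bass 6/5).

G half-diminished seventh, first inversion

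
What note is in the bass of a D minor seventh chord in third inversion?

C

D minor seventh is D–F–A–C. Third inversion places the seventh in the bass: C.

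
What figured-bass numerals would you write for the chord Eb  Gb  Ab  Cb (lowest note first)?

The notes Eb, Gb, Ab, Cb stack in thirds as Ab–Cb–Eb–Gb — an Ab minor seventh chord. The bass Eb is the fifth, so this is second inversion: figured 4/3.

4/3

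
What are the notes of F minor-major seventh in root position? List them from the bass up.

F minor-major seventh is F–Ab–C–E. Root position puts the root (F) in the bass, with the remaining tones above: F, Ab, C, E.

F, Ab, C, E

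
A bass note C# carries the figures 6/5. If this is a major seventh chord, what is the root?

The figures 6/5 mean the third of the chord is in the bass. If C# is the third of a major seventh chord, the root is A (chord tones A–C#–E–G#).

A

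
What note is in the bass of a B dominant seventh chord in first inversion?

In first inversion the third is lowest. For B dominant seventh (B–D#–F#–A) that is D#.

D#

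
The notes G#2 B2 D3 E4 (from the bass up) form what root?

E

Reordering G#, B, D, E into stacked thirds gives E–G#–B–D; the bottom of that stack, E, is the root.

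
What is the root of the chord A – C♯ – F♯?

The distinct letter names are A, C#, F#. Arranged as a stack of thirds they read F#–A–C#, so F# is the root (an F# minor triad).

F#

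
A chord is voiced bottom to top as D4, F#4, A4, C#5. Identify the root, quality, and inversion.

D major seventh, root position

The pitch classes D, F#, A, C# arrange in thirds as D–F#–A–C#: a D major seventh chord.
With the root (D) in the bass, the chord is in root position (figured bass 7).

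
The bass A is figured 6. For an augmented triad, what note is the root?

F

The figures 6 mean the third of the chord is in the bass. If A is the third of an augmented triad, the root is F (chord tones F–A–C#).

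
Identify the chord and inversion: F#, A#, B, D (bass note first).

B minor-major seventh, second inversion

The pitch classes F#, A#, B, D arrange in thirds as B–D–F#–A#: a B minor-major seventh chord.
F# is the fifth of B minor-major seventh; fifth in the bass means second inversion (figured bass 4/3).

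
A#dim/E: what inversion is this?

second inversion

A#dim/E means A# diminished with E in the bass. E is the fifth of A# diminished (A#–C#–E), so this is second inversion.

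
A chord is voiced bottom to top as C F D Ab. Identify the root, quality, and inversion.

D half-diminished seventh, third inversion

Reducing to letter names: C, F, D, Ab. These stack in thirds as D–F–Ab–C — a D half-diminished seventh chord.
C is the seventh of D half-diminished seventh; seventh in the bass means third inversion (figured bass 4/2).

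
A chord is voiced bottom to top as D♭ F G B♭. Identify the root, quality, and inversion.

G half-diminished seventh, second inversion

The pitch classes Db, F, G, Bb arrange in thirds as G–Bb–Db–F: a G half-diminished seventh chord.
Db is the fifth of G half-diminished seventh; fifth in the bass means second inversion (figured bass 4/3).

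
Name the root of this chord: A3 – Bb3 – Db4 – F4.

Reordering A, Bb, Db, F into stacked thirds gives Bb–Db–F–A; the bottom of that stack, Bb, is the root.

Bb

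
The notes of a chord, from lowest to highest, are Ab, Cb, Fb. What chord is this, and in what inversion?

Fb major, first inversion

The pitch classes Ab, Cb, Fb arrange in thirds as Fb–Ab–Cb: an Fb major triad.
Ab is the third of Fb major; third in the bass means first inversion (figured bass 6).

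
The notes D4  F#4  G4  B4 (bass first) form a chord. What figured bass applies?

The notes D, F#, G, B stack in thirds as G–B–D–F# — a G major seventh chord. The bass D is the fifth, so this is second inversion: figured 4/3.

4/3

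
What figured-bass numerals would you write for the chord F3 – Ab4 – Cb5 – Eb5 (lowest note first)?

The notes F, Ab, Cb, Eb stack in thirds as F–Ab–Cb–Eb — an F half-diminished seventh chord. The bass F is the root, so this is root position: figured 7.

7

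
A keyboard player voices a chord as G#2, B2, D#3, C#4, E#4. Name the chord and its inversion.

C# dominant ninth, second inversion

The distinct note names are G#, B, D#, C#, E#. Stacked in thirds they read C#–E#–G#–B–D#, which is a dominant ninth chord on C#.
The lowest note is G#, the fifth of the chord, so this is second inversion.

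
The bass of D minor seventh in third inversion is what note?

The seventh of D minor seventh (D–F–A–C) is C; that is the bass in third inversion.

C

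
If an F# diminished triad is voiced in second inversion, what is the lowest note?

C

In second inversion the fifth is lowest. For F# diminished (F#–A–C) that is C.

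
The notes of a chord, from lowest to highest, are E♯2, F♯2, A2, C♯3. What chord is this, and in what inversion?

F# minor-major seventh, third inversion

Reducing to letter names: E#, F#, A, C#. These stack in thirds as F#–A–C#–E# — an F# minor-major seventh chord.
E# is the seventh of F# minor-major seventh; seventh in the bass means third inversion (figured bass 4/2).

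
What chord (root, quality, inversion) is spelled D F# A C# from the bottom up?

D major seventh, root position

The pitch classes D, F#, A, C# arrange in thirds as D–F#–A–C#: a D major seventh chord.
D is the root of D major seventh; root in the bass means root position (figured bass 7).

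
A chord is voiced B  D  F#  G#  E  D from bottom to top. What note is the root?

The distinct letter names are B, D, F#, G#, E. Arranged as a stack of thirds they read E–G#–B–D–F#, so E is the root (an E dominant ninth chord).

E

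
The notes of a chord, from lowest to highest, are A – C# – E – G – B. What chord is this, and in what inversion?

A dominant ninth, root position

Reducing to letter names: A, C#, E, G, B. These stack in thirds as A–C#–E–G–B — an A dominant ninth chord.
With the root (A) in the bass, the chord is in root position.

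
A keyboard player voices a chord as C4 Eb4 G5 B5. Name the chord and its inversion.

Reducing to letter names: C, Eb, G, B. These stack in thirds as C–Eb–G–B — a C minor-major seventh chord.
With the root (C) in the bass, the chord is in root position (figured bass 7).

C minor-major seventh, root position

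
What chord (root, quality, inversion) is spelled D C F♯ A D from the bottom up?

The distinct note names are D, C, F#, A. Stacked in thirds they read D–F#–A–C, which is a dominant seventh chord on D.
D is the root of D dominant seventh; root in the bass means root position (figured bass 7).

D dominant seventh, root position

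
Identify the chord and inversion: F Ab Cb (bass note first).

F diminished, root position

Reducing to letter names: F, Ab, Cb. These stack in thirds as F–Ab–Cb — an F diminished triad.
With the root (F) in the bass, the chord is in root position (figured bass 5/3).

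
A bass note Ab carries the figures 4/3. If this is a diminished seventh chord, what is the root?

D

The figures 4/3 mean the fifth of the chord is in the bass. If Ab is the fifth of a diminished seventh chord, the root is D (chord tones D–F–Ab–Cb).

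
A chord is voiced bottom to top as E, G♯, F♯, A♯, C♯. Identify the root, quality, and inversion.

The pitch classes E, G#, F#, A#, C# arrange in thirds as F#–A#–C#–E–G#: an F# dominant ninth chord.
E is the seventh of F# dominant ninth; seventh in the bass means third inversion.

F# dominant ninth, third inversion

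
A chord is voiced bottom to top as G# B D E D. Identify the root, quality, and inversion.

The distinct note names are G#, B, D, E. Stacked in thirds they read E–G#–B–D, which is a dominant seventh chord on E.
The lowest note is G#, the third of the chord, so this is first inversion (figured bass 6/5).

E dominant seventh, first inversion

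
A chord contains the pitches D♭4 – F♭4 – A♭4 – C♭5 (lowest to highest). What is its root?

Db

The distinct letter names are Db, Fb, Ab, Cb. Arranged as a stack of thirds they read Db–Fb–Ab–Cb, so Db is the root (a Db minor seventh chord).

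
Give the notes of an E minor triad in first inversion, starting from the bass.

Spelling E minor: E–G–B. In first inversion the third is bass, giving G, B, E from the bottom.

G, B, E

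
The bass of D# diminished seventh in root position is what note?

D#

The root of D# diminished seventh (D#–F#–A–C) is D#; that is the bass in root position.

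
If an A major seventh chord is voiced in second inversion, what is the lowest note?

E

A major seventh is A–C#–E–G#. Second inversion places the fifth in the bass: E.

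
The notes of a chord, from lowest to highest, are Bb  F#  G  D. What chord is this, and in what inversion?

The pitch classes Bb, F#, G, D arrange in thirds as G–Bb–D–F#: a G minor-major seventh chord.
With the third (Bb) in the bass, the chord is in first inversion (figured bass 6/5).

G minor-major seventh, first inversion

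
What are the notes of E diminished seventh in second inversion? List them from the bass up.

The chord tones are E–G–Bb–Db. With the fifth (Bb) lowest for second inversion: Bb, Db, E, G.

Bb, Db, E, G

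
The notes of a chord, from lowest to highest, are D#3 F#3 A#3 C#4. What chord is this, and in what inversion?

D# minor seventh, root position

Reducing to letter names: D#, F#, A#, C#. These stack in thirds as D#–F#–A#–C# — a D# minor seventh chord.
With the root (D#) in the bass, the chord is in root position (figured bass 7).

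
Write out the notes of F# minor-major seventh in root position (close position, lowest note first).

Spelling F# minor-major seventh: F#–A–C#–E#. In root position the root is bass, giving F#, A, C#, E# from the bottom.

F#, A, C#, E#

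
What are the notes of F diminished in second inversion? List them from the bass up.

F diminished is F–Ab–Cb. Second inversion puts the fifth (Cb) in the bass, with the remaining tones above: Cb, F, Ab.

Cb, F, Ab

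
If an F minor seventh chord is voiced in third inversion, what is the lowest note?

Eb

F minor seventh is F–Ab–C–Eb. Third inversion places the seventh in the bass: Eb.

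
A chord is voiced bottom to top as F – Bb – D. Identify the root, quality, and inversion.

Reducing to letter names: F, Bb, D. These stack in thirds as Bb–D–F — a Bb major triad.
F is the fifth of Bb major; fifth in the bass means second inversion (figured bass 6/4).

Bb major, second inversion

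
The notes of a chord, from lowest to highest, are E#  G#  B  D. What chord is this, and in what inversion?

Reducing to letter names: E#, G#, B, D. These stack in thirds as E#–G#–B–D — an E# diminished seventh chord.
E# is the root of E# diminished seventh; root in the bass means root position (figured bass 7).

E# diminished seventh, root position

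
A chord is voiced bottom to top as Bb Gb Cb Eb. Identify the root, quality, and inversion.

Cb major seventh, third inversion

The distinct note names are Bb, Gb, Cb, Eb. Stacked in thirds they read Cb–Eb–Gb–Bb, which is a major seventh chord on Cb.
Bb is the seventh of Cb major seventh; seventh in the bass means third inversion (figured bass 4/2).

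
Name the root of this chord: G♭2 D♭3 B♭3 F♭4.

Gb

The distinct letter names are Gb, Db, Bb, Fb. Arranged as a stack of thirds they read Gb–Bb–Db–Fb, so Gb is the root (a Gb dominant seventh chord).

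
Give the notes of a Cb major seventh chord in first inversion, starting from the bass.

Eb, Gb, Bb, Cb

Spelling Cb major seventh: Cb–Eb–Gb–Bb. In first inversion the third is bass, giving Eb, Gb, Bb, Cb from the bottom.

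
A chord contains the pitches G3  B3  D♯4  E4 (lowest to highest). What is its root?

E

G, B, D#, E are the tones of an E minor-major seventh chord (E–G–B–D#), making E the root.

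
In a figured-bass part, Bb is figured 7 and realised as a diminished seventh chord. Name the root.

Bb

The figures 7 mean the root of the chord is in the bass. If Bb is the root of a diminished seventh chord, the root is Bb (chord tones Bb–Db–Fb–Abb).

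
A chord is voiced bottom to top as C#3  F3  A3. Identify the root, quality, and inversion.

Reducing to letter names: C#, F, A. These stack in thirds as F–A–C# — an F augmented triad.
With the fifth (C#) in the bass, the chord is in second inversion (figured bass 6/4).

F augmented, second inversion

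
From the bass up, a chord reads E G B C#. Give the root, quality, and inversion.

Reducing to letter names: E, G, B, C#. These stack in thirds as C#–E–G–B — a C# half-diminished seventh chord.
E is the third of C# half-diminished seventh; third in the bass means first inversion (figured bass 6/5).

C# half-diminished seventh, first inversion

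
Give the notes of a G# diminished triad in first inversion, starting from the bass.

B, D, G#

G# diminished is G#–B–D. First inversion puts the third (B) in the bass, with the remaining tones above: B, D, G#.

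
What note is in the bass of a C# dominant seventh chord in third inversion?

B

The seventh of C# dominant seventh (C#–E#–G#–B) is B; that is the bass in third inversion.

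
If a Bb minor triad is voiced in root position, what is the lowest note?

Bb minor is Bb–Db–F. Root position places the root in the bass: Bb.

Bb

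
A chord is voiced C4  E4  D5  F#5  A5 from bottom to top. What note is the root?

C, E, D, F#, A are the tones of a D dominant ninth chord (D–F#–A–C–E), making D the root.

D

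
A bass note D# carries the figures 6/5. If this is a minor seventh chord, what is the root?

The figures 6/5 mean the third of the chord is in the bass. If D# is the third of a minor seventh chord, the root is B# (chord tones B#–D#–F##–A#).

B#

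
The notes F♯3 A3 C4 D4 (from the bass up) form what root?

Reordering F#, A, C, D into stacked thirds gives D–F#–A–C; the bottom of that stack, D, is the root.

D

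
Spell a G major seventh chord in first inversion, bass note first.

B, D, F#, G

G major seventh is G–B–D–F#. First inversion puts the third (B) in the bass, with the remaining tones above: B, D, F#, G.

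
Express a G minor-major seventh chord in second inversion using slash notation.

Gm(maj7)/D

Second inversion of G minor-major seventh has the fifth (D) in the bass. As a slash chord: Gm(maj7)/D.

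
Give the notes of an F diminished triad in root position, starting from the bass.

The chord tones are F–Ab–Cb. With the root (F) lowest for root position: F, Ab, Cb.

F, Ab, Cb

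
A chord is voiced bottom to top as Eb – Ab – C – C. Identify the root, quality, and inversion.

Ab major, second inversion

Reducing to letter names: Eb, Ab, C. These stack in thirds as Ab–C–Eb — an Ab major triad.
Eb is the fifth of Ab major; fifth in the bass means second inversion (figured bass 6/4).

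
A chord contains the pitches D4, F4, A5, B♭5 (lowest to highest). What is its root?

Reordering D, F, A, Bb into stacked thirds gives Bb–D–F–A; the bottom of that stack, Bb, is the root.

Bb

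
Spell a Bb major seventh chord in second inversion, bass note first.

Bb major seventh is Bb–D–F–A. Second inversion puts the fifth (F) in the bass, with the remaining tones above: F, A, Bb, D.

F, A, Bb, D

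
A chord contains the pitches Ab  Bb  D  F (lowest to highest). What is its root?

Bb

Reordering Ab, Bb, D, F into stacked thirds gives Bb–D–F–Ab; the bottom of that stack, Bb, is the root.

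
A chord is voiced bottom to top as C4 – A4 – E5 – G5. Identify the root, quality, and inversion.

The pitch classes C, A, E, G arrange in thirds as A–C–E–G: an A minor seventh chord.
The lowest note is C, the third of the chord, so this is first inversion (figured bass 6/5).

A minor seventh, first inversion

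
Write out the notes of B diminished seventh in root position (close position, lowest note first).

B diminished seventh is B–D–F–Ab. Root position puts the root (B) in the bass, with the remaining tones above: B, D, F, Ab.

B, D, F, Ab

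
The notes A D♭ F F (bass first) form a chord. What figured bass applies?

The notes A, Db, F stack in thirds as Db–F–A — a Db augmented triad. The bass A is the fifth, so this is second inversion: figured 6/4.

6/4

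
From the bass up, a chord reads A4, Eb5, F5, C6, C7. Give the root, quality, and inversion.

The distinct note names are A, Eb, F, C. Stacked in thirds they read F–A–C–Eb, which is a dominant seventh chord on F.
With the third (A) in the bass, the chord is in first inversion (figured bass 6/5).

F dominant seventh, first inversion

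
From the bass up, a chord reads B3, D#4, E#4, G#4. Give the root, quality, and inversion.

Reducing to letter names: B, D#, E#, G#. These stack in thirds as E#–G#–B–D# — an E# half-diminished seventh chord.
B is the fifth of E# half-diminished seventh; fifth in the bass means second inversion (figured bass 4/3).

E# half-diminished seventh, second inversion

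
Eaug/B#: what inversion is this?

second inversion

Eaug/B# means E augmented with B# in the bass. B# is the fifth of E augmented (E–G#–B#), so this is second inversion.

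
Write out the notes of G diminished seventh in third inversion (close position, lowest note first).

The chord tones are G–Bb–Db–Fb. With the seventh (Fb) lowest for third inversion: Fb, G, Bb, Db.

Fb, G, Bb, Db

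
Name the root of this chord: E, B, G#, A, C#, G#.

A

The distinct letter names are E, B, G#, A, C#. Arranged as a stack of thirds they read A–C#–E–G#–B, so A is the root (an A major ninth chord).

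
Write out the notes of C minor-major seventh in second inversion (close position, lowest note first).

The chord tones are C–Eb–G–B. With the fifth (G) lowest for second inversion: G, B, C, Eb.

G, B, C, Eb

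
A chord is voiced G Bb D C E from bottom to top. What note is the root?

The distinct letter names are G, Bb, D, C, E. Arranged as a stack of thirds they read C–E–G–Bb–D, so C is the root (a C dominant ninth chord).

C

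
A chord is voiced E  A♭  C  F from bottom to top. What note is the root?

The distinct letter names are E, Ab, C, F. Arranged as a stack of thirds they read F–Ab–C–E, so F is the root (an F minor-major seventh chord).

F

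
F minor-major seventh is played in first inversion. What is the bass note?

Ab

In first inversion the third is lowest. For F minor-major seventh (F–Ab–C–E) that is Ab.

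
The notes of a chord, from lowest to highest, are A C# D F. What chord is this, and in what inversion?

D minor-major seventh, second inversion

Reducing to letter names: A, C#, D, F. These stack in thirds as D–F–A–C# — a D minor-major seventh chord.
With the fifth (A) in the bass, the chord is in second inversion (figured bass 4/3).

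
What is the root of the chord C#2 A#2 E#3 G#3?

Reordering C#, A#, E#, G# into stacked thirds gives A#–C#–E#–G#; the bottom of that stack, A#, is the root.

A#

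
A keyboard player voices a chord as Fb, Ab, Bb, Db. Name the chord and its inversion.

Bb half-diminished seventh, second inversion

Reducing to letter names: Fb, Ab, Bb, Db. These stack in thirds as Bb–Db–Fb–Ab — a Bb half-diminished seventh chord.
The lowest note is Fb, the fifth of the chord, so this is second inversion (figured bass 4/3).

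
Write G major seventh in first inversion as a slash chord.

First inversion of G major seventh has the third (B) in the bass. As a slash chord: Gmaj7/B.

Gmaj7/B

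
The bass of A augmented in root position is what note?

A augmented is A–C#–E#. Root position places the root in the bass: A.

A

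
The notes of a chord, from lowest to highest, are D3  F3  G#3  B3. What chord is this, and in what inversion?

Reducing to letter names: D, F, G#, B. These stack in thirds as G#–B–D–F — a G# diminished seventh chord.
With the fifth (D) in the bass, the chord is in second inversion (figured bass 4/3).

G# diminished seventh, second inversion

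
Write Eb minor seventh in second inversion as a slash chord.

Ebm7/Bb

Second inversion of Eb minor seventh has the fifth (Bb) in the bass. As a slash chord: Ebm7/Bb.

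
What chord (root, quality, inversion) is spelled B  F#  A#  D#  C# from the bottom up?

B major ninth, root position

The distinct note names are B, F#, A#, D#, C#. Stacked in thirds they read B–D#–F#–A#–C#, which is a major ninth chord on B.
With the root (B) in the bass, the chord is in root position.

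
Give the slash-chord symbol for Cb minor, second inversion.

Cbm/Gb

Second inversion of Cb minor has the fifth (Gb) in the bass. As a slash chord: Cbm/Gb.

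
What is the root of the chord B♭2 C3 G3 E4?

C

Bb, C, G, E are the tones of a C dominant seventh chord (C–E–G–Bb), making C the root.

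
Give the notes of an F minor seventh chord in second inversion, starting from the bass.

C, Eb, F, Ab

The chord tones are F–Ab–C–Eb. With the fifth (C) lowest for second inversion: C, Eb, F, Ab.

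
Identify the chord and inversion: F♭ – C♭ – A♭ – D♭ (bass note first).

Db minor seventh, first inversion

Reducing to letter names: Fb, Cb, Ab, Db. These stack in thirds as Db–Fb–Ab–Cb — a Db minor seventh chord.
Fb is the third of Db minor seventh; third in the bass means first inversion (figured bass 6/5).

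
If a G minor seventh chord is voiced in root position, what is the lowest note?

G minor seventh is G–Bb–D–F. Root position places the root in the bass: G.

G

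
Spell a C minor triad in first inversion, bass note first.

The chord tones are C–Eb–G. With the third (Eb) lowest for first inversion: Eb, G, C.

Eb, G, C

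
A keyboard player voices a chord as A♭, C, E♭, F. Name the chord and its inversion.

Reducing to letter names: Ab, C, Eb, F. These stack in thirds as F–Ab–C–Eb — an F minor seventh chord.
Ab is the third of F minor seventh; third in the bass means first inversion (figured bass 6/5).

F minor seventh, first inversion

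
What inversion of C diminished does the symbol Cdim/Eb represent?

first inversion

Cdim/Eb means C diminished with Eb in the bass. Eb is the third of C diminished (C–Eb–Gb), so this is first inversion.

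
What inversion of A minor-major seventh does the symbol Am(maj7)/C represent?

first inversion

Am(maj7)/C means A minor-major seventh with C in the bass. C is the third of A minor-major seventh (A–C–E–G#), so this is first inversion.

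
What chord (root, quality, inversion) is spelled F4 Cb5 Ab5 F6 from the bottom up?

The pitch classes F, Cb, Ab arrange in thirds as F–Ab–Cb: an F diminished triad.
With the root (F) in the bass, the chord is in root position (figured bass 5/3).

F diminished, root position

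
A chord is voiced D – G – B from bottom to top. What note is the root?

Reordering D, G, B into stacked thirds gives G–B–D; the bottom of that stack, G, is the root.

G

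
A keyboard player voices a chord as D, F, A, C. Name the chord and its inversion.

D minor seventh, root position

The distinct note names are D, F, A, C. Stacked in thirds they read D–F–A–C, which is a minor seventh chord on D.
The lowest note is D, the root of the chord, so this is root position (figured bass 7).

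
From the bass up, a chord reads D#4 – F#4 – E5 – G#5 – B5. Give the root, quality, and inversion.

E major ninth, third inversion

The pitch classes D#, F#, E, G#, B arrange in thirds as E–G#–B–D#–F#: an E major ninth chord.
The lowest note is D#, the seventh of the chord, so this is third inversion.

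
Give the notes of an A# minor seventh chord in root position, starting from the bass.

A#, C#, E#, G#

The chord tones are A#–C#–E#–G#. With the root (A#) lowest for root position: A#, C#, E#, G#.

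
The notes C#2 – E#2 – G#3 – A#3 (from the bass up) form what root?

C#, E#, G#, A# are the tones of an A# minor seventh chord (A#–C#–E#–G#), making A# the root.

A#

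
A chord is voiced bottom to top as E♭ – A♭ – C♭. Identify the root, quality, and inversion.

Ab minor, second inversion

The distinct note names are Eb, Ab, Cb. Stacked in thirds they read Ab–Cb–Eb, which is a minor triad on Ab.
With the fifth (Eb) in the bass, the chord is in second inversion (figured bass 6/4).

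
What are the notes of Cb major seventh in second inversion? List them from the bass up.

Gb, Bb, Cb, Eb

The chord tones are Cb–Eb–Gb–Bb. With the fifth (Gb) lowest for second inversion: Gb, Bb, Cb, Eb.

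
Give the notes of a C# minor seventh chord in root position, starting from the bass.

The chord tones are C#–E–G#–B. With the root (C#) lowest for root position: C#, E, G#, B.

C#, E, G#, B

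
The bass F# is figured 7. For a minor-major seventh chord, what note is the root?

F#

The figures 7 mean the root of the chord is in the bass. If F# is the root of a minor-major seventh chord, the root is F# (chord tones F#–A–C#–E#).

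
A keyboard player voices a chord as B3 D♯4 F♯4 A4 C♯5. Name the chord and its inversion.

Reducing to letter names: B, D#, F#, A, C#. These stack in thirds as B–D#–F#–A–C# — a B dominant ninth chord.
The lowest note is B, the root of the chord, so this is root position.

B dominant ninth, root position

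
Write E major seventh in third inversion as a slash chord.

Emaj7/D#

Third inversion of E major seventh has the seventh (D#) in the bass. As a slash chord: Emaj7/D#.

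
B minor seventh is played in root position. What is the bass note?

B

B minor seventh is B–D–F#–A. Root position places the root in the bass: B.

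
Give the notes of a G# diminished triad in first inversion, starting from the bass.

B, D, G#

G# diminished is G#–B–D. First inversion puts the third (B) in the bass, with the remaining tones above: B, D, G#.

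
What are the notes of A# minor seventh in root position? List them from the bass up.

The chord tones are A#–C#–E#–G#. With the root (A#) lowest for root position: A#, C#, E#, G#.

A#, C#, E#, G#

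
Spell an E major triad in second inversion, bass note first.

Spelling E major: E–G#–B. In second inversion the fifth is bass, giving B, E, G# from the bottom.

B, E, G#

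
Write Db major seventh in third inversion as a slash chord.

Third inversion of Db major seventh has the seventh (C) in the bass. As a slash chord: Dbmaj7/C.

Dbmaj7/C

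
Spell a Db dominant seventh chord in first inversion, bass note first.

Spelling Db dominant seventh: Db–F–Ab–Cb. In first inversion the third is bass, giving F, Ab, Cb, Db from the bottom.

F, Ab, Cb, Db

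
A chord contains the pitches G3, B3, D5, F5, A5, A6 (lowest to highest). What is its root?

G

G, B, D, F, A are the tones of a G dominant ninth chord (G–B–D–F–A), making G the root.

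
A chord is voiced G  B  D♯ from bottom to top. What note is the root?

Reordering G, B, D# into stacked thirds gives G–B–D#; the bottom of that stack, G, is the root.

G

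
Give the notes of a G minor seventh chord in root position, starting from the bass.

G minor seventh is G–Bb–D–F. Root position puts the root (G) in the bass, with the remaining tones above: G, Bb, D, F.

G, Bb, D, F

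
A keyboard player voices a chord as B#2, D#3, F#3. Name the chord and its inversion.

B# diminished, root position

The pitch classes B#, D#, F# arrange in thirds as B#–D#–F#: a B# diminished triad.
The lowest note is B#, the root of the chord, so this is root position (figured bass 5/3).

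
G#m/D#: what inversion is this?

G#m/D# means G# minor with D# in the bass. D# is the fifth of G# minor (G#–B–D#), so this is second inversion.

second inversion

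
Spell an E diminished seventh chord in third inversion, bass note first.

E diminished seventh is E–G–Bb–Db. Third inversion puts the seventh (Db) in the bass, with the remaining tones above: Db, E, G, Bb.

Db, E, G, Bb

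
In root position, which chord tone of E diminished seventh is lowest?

E

E diminished seventh is E–G–Bb–Db. Root position places the root in the bass: E.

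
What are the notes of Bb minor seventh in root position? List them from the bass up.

The chord tones are Bb–Db–F–Ab. With the root (Bb) lowest for root position: Bb, Db, F, Ab.

Bb, Db, F, Ab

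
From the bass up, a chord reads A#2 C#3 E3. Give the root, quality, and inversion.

A# diminished, root position

The pitch classes A#, C#, E arrange in thirds as A#–C#–E: an A# diminished triad.
With the root (A#) in the bass, the chord is in root position (figured bass 5/3).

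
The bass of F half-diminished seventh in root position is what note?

F half-diminished seventh is F–Ab–Cb–Eb. Root position places the root in the bass: F.

F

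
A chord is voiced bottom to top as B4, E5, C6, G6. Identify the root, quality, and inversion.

The distinct note names are B, E, C, G. Stacked in thirds they read C–E–G–B, which is a major seventh chord on C.
With the seventh (B) in the bass, the chord is in third inversion (figured bass 4/2).

C major seventh, third inversion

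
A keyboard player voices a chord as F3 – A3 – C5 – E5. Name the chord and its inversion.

The distinct note names are F, A, C, E. Stacked in thirds they read F–A–C–E, which is a major seventh chord on F.
F is the root of F major seventh; root in the bass means root position (figured bass 7).

F major seventh, root position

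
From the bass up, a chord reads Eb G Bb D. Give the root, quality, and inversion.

The pitch classes Eb, G, Bb, D arrange in thirds as Eb–G–Bb–D: an Eb major seventh chord.
Eb is the root of Eb major seventh; root in the bass means root position (figured bass 7).

Eb major seventh, root position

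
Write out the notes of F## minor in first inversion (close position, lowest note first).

The chord tones are F##–A#–C##. With the third (A#) lowest for first inversion: A#, C##, F##.

A#, C##, F##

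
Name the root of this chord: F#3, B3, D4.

B

F#, B, D are the tones of a B minor triad (B–D–F#), making B the root.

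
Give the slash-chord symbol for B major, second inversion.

Second inversion of B major has the fifth (F#) in the bass. As a slash chord: Bmaj/F#.

Bmaj/F#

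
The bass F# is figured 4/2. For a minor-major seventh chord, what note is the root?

G

The figures 4/2 mean the seventh of the chord is in the bass. If F# is the seventh of a minor-major seventh chord, the root is G (chord tones G–Bb–D–F#).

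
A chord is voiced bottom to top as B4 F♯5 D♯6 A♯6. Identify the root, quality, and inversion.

B major seventh, root position

The pitch classes B, F#, D#, A# arrange in thirds as B–D#–F#–A#: a B major seventh chord.
B is the root of B major seventh; root in the bass means root position (figured bass 7).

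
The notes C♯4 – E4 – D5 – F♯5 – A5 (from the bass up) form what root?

D

C#, E, D, F#, A are the tones of a D major ninth chord (D–F#–A–C#–E), making D the root.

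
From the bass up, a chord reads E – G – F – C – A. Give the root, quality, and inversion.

F major ninth, third inversion

The pitch classes E, G, F, C, A arrange in thirds as F–A–C–E–G: an F major ninth chord.
E is the seventh of F major ninth; seventh in the bass means third inversion.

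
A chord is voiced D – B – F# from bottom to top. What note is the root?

B

D, B, F# are the tones of a B minor triad (B–D–F#), making B the root.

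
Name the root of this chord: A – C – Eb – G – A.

Reordering A, C, Eb, G into stacked thirds gives A–C–Eb–G; the bottom of that stack, A, is the root.

A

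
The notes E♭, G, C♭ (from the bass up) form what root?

The distinct letter names are Eb, G, Cb. Arranged as a stack of thirds they read Cb–Eb–G, so Cb is the root (a Cb augmented triad).

Cb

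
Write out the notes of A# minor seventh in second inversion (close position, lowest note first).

E#, G#, A#, C#

Spelling A# minor seventh: A#–C#–E#–G#. In second inversion the fifth is bass, giving E#, G#, A#, C# from the bottom.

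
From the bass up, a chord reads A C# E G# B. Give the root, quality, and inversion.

The pitch classes A, C#, E, G#, B arrange in thirds as A–C#–E–G#–B: an A major ninth chord.
The lowest note is A, the root of the chord, so this is root position.

A major ninth, root position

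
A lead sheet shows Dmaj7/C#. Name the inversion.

Dmaj7/C# means D major seventh with C# in the bass. C# is the seventh of D major seventh (D–F#–A–C#), so this is third inversion.

third inversion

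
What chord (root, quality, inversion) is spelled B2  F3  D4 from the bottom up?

B diminished, root position

The pitch classes B, F, D arrange in thirds as B–D–F: a B diminished triad.
The lowest note is B, the root of the chord, so this is root position (figured bass 5/3).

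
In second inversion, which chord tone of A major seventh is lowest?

E

The fifth of A major seventh (A–C#–E–G#) is E; that is the bass in second inversion.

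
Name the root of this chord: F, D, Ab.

The distinct letter names are F, D, Ab. Arranged as a stack of thirds they read D–F–Ab, so D is the root (a D diminished triad).

D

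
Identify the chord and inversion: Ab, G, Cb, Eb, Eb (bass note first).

Ab minor-major seventh, root position

Reducing to letter names: Ab, G, Cb, Eb. These stack in thirds as Ab–Cb–Eb–G — an Ab minor-major seventh chord.
With the root (Ab) in the bass, the chord is in root position (figured bass 7).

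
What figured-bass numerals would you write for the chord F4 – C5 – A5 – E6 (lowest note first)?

The notes F, C, A, E stack in thirds as F–A–C–E — an F major seventh chord. The bass F is the root, so this is root position: figured 7.

7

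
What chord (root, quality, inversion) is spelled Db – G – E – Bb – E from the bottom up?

The distinct note names are Db, G, E, Bb. Stacked in thirds they read E–G–Bb–Db, which is a diminished seventh chord on E.
With the seventh (Db) in the bass, the chord is in third inversion (figured bass 4/2).

E diminished seventh, third inversion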